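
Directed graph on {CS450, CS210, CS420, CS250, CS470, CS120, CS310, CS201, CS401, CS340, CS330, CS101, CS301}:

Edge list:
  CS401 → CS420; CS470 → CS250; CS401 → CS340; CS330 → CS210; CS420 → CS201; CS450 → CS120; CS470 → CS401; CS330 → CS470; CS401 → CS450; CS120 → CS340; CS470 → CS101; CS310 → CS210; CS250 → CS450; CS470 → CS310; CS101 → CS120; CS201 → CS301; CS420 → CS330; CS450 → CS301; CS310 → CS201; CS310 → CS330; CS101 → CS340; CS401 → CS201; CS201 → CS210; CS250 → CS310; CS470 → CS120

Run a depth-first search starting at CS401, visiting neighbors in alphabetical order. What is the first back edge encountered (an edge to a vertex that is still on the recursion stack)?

CS310->CS330

DFS from CS401 (visiting neighbors in alphabetical order); mark gray on enter, black on exit:
CS401 gray
  CS201 gray
    CS210 gray
    CS210 black
    CS301 gray
    CS301 black
  CS201 black
  CS340 gray
  CS340 black
  CS420 gray
    CS420→CS201: CS201 black — skip
    CS330 gray
      CS330→CS210: CS210 black — skip
      CS470 gray
        CS101 gray
          CS120 gray
            CS120→CS340: CS340 black — skip
          CS120 black
          CS101→CS340: CS340 black — skip
        CS101 black
        CS470→CS120: CS120 black — skip
        CS250 gray
          CS310 gray
            CS310→CS201: CS201 black — skip
            CS310→CS210: CS210 black — skip
            CS310→CS330: CS330 is gray → back edge
First back edge: CS310 → CS330.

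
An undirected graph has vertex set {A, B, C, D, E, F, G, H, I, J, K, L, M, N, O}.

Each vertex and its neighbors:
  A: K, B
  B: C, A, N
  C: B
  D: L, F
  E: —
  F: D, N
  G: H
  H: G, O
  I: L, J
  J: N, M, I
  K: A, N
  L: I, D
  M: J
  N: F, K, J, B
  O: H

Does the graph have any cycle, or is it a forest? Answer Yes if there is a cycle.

Yes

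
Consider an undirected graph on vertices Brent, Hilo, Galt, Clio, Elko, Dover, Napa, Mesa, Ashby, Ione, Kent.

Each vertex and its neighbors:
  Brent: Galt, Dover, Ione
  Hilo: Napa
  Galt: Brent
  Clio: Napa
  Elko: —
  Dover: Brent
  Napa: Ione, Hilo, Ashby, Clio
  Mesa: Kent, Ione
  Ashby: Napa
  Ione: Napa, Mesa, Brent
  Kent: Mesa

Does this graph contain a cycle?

No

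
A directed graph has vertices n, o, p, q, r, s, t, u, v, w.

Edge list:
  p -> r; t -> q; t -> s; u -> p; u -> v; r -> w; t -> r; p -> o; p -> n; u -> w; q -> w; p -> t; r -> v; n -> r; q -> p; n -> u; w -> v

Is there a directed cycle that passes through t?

t is on a cycle iff t can reach itself via ≥1 edge.
t → q → p → t — yes.

Yes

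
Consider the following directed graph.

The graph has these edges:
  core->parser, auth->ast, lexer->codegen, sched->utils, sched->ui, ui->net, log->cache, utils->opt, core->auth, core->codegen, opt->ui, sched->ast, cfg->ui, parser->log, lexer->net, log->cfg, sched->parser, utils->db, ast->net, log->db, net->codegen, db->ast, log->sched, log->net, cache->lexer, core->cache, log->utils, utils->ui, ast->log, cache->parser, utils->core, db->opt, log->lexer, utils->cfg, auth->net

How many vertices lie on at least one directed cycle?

9

A vertex is on a directed cycle iff it belongs to a strongly connected component of size ≥ 2 (or has a self-loop).
The vertices on cycles are {db, ast, log, auth, core, cache, sched, utils, parser} — 9 in total.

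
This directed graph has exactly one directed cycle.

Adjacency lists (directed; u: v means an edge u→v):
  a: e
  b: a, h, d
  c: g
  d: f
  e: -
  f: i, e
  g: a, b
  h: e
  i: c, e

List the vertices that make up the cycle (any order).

DFS with gray/black marking from c:
c gray
  g gray
    a gray
      e gray
      e black
    a black
    b gray
      b→a: a black — skip
      h gray
        h→e: e black — skip
      h black
      d gray
        f gray
          i gray
            i→c: c is gray → back edge
Back edge closes the cycle c → g → b → d → f → i → c; its vertices are {b, c, d, f, g, i}.

b, c, d, f, g, i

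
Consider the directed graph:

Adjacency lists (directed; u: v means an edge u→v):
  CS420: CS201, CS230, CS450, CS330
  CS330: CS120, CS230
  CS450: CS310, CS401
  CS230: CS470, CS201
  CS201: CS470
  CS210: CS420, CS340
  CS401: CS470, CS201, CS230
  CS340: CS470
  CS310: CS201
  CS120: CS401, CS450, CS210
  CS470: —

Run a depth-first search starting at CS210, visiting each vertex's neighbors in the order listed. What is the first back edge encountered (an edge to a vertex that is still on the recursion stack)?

CS120→CS210

DFS from CS210 (visiting each vertex's neighbors in the order listed); mark gray on enter, black on exit:
CS210 gray
  CS420 gray
    CS201 gray
      CS470 gray
      CS470 black
    CS201 black
    CS230 gray
      CS230→CS470: CS470 black — skip
      CS230→CS201: CS201 black — skip
    CS230 black
    CS450 gray
      CS310 gray
        CS310→CS201: CS201 black — skip
      CS310 black
      CS401 gray
        CS401→CS470: CS470 black — skip
        CS401→CS201: CS201 black — skip
        CS401→CS230: CS230 black — skip
      CS401 black
    CS450 black
    CS330 gray
      CS120 gray
        CS120→CS401: CS401 black — skip
        CS120→CS450: CS450 black — skip
        CS120→CS210: CS210 is gray → back edge
First back edge: CS120 → CS210.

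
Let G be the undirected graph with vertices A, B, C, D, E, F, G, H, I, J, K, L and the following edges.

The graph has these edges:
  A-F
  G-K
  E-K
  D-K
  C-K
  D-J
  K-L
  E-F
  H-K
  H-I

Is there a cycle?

DFS, tracking each vertex's parent; an edge to a visited non-parent vertex closes a cycle.
Start from J:
visit J (parent –)
  visit D (parent J)
    D–J: parent, skip
    visit K (parent D)
      visit L (parent K)
        L–K: parent, skip
      K–D: parent, skip
      visit H (parent K)
        H–K: parent, skip
        visit I (parent H)
          I–H: parent, skip
      visit E (parent K)
        E–K: parent, skip
        visit F (parent E)
          F–E: parent, skip
          visit A (parent F)
            A–F: parent, skip
      visit G (parent K)
        G–K: parent, skip
      visit C (parent K)
        C–K: parent, skip
visit B (parent –)
No non-parent visited neighbor found — the graph is a forest.

No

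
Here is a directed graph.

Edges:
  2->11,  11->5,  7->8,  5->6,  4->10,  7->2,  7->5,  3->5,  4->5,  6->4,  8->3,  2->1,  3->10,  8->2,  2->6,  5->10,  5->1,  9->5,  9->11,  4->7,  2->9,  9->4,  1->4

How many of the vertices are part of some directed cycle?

10

A vertex is on a directed cycle iff it belongs to a strongly connected component of size ≥ 2 (or has a self-loop).
The vertices on cycles are {1, 2, 3, 4, 5, 6, 7, 8, 9, 11} — 10 in total.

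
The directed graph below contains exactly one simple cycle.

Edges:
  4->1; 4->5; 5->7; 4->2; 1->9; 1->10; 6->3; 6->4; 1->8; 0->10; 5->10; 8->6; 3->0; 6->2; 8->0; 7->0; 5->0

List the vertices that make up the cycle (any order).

DFS with gray/black marking from 8:
8 gray
  0 gray
    10 gray
    10 black
  0 black
  6 gray
    2 gray
    2 black
    4 gray
      1 gray
        9 gray
        9 black
        1→10: 10 black — skip
        1→8: 8 is gray → back edge
Back edge closes the cycle 8 → 6 → 4 → 1 → 8; its vertices are {1, 4, 6, 8}.

1, 4, 6, 8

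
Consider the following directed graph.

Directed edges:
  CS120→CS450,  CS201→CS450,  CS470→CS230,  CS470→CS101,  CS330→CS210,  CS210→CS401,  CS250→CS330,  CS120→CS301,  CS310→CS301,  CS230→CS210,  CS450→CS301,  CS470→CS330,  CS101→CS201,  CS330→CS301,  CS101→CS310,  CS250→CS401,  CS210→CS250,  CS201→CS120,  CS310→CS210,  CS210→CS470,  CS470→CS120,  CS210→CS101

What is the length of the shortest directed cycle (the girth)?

3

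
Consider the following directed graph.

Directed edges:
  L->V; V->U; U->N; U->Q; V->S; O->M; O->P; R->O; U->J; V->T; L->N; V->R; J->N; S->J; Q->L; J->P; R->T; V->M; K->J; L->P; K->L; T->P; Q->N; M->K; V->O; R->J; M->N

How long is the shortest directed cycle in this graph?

For each vertex v, BFS finds the shortest path from v back to v.
The shortest such closed walk is V → M → K → L → V, length 4.

4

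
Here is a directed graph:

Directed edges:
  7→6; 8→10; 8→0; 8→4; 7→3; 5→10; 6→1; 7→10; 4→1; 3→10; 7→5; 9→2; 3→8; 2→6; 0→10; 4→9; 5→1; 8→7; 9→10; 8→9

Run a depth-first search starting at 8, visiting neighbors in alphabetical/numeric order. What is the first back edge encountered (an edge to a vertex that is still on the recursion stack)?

DFS from 8 (visiting neighbors in alphabetical/numeric order); mark gray on enter, black on exit:
8 gray
  0 gray
    10 gray
    10 black
  0 black
  4 gray
    1 gray
    1 black
    9 gray
      2 gray
        6 gray
          6→1: 1 black — skip
        6 black
      2 black
      9→10: 10 black — skip
    9 black
  4 black
  7 gray
    3 gray
      3→8: 8 is gray → back edge
First back edge: 3 → 8.

3→8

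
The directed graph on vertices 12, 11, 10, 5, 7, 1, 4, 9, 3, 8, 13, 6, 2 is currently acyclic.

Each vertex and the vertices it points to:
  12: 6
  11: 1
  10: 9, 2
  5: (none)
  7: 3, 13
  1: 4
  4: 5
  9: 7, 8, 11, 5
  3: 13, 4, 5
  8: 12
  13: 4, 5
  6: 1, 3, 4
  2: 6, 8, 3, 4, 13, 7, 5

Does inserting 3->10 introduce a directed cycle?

Yes

Adding 3→10 creates a cycle iff 10 can already reach 3.
Path from 10: 10 → 2 → 3.
So 10 → … → 3 → 10 is a cycle.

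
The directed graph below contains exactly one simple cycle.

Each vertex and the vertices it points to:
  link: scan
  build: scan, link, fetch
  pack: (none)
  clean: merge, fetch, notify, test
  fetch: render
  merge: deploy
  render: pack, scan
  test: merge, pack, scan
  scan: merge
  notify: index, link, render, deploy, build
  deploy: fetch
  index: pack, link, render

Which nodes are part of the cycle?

DFS with gray/black marking from deploy:
deploy gray
  fetch gray
    render gray
      pack gray
      pack black
      scan gray
        merge gray
          merge→deploy: deploy is gray → back edge
Back edge closes the cycle deploy → fetch → render → scan → merge → deploy; its vertices are {scan, fetch, merge, deploy, render}.

scan, fetch, merge, deploy, render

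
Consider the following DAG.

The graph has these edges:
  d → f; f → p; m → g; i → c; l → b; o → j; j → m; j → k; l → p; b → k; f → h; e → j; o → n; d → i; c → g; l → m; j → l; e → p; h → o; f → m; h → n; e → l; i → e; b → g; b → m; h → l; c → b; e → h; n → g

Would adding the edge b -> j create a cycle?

Yes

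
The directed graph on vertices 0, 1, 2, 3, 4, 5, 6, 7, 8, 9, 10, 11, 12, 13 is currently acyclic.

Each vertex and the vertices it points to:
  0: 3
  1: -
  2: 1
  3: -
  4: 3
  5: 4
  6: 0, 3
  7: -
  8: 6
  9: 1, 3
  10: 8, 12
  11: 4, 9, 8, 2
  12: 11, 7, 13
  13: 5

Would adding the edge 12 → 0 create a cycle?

Adding 12→0 creates a cycle iff 0 can already reach 12.
Explore from 0: no path reaches 12. The graph stays acyclic.

No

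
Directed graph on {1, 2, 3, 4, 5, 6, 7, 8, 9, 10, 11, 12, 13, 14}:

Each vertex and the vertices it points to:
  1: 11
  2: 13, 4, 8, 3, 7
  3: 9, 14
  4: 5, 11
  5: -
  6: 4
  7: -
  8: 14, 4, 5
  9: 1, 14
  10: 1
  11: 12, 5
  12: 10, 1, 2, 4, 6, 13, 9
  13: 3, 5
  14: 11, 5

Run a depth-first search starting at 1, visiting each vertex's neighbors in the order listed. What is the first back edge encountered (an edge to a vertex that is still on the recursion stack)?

10→1

DFS from 1 (visiting each vertex's neighbors in the order listed); mark gray on enter, black on exit:
1 gray
  11 gray
    12 gray
      10 gray
        10→1: 1 is gray → back edge
First back edge: 10 → 1.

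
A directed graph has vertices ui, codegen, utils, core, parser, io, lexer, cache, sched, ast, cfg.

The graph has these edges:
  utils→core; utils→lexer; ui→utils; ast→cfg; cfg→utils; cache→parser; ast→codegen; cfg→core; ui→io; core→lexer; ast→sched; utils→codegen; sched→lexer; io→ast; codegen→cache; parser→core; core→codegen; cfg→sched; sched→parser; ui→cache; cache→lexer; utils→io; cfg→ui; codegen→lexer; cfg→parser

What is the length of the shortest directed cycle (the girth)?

For each vertex v, BFS finds the shortest path from v back to v.
The shortest such closed walk is ast → cfg → ui → io → ast, length 4.

4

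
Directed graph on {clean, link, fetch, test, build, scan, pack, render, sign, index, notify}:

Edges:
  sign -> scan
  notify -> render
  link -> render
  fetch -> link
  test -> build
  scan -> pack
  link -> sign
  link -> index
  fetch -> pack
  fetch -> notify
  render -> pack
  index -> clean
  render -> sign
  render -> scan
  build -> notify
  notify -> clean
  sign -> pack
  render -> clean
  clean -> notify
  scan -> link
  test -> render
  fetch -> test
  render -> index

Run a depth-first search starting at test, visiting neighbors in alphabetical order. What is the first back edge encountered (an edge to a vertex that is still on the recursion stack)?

clean→notify

DFS from test (visiting neighbors in alphabetical order); mark gray on enter, black on exit:
test gray
  build gray
    notify gray
      clean gray
        clean→notify: notify is gray → back edge
First back edge: clean → notify.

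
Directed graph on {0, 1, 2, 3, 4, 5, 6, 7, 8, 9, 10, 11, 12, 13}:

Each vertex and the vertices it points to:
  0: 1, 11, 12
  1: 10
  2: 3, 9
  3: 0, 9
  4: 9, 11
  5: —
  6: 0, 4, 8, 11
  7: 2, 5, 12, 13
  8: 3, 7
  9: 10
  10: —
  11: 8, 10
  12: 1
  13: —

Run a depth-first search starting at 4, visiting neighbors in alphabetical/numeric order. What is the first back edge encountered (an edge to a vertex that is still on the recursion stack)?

DFS from 4 (visiting neighbors in alphabetical/numeric order); mark gray on enter, black on exit:
4 gray
  9 gray
    10 gray
    10 black
  9 black
  11 gray
    8 gray
      3 gray
        0 gray
          1 gray
            1→10: 10 black — skip
          1 black
          0→11: 11 is gray → back edge
First back edge: 0 → 11.

0→11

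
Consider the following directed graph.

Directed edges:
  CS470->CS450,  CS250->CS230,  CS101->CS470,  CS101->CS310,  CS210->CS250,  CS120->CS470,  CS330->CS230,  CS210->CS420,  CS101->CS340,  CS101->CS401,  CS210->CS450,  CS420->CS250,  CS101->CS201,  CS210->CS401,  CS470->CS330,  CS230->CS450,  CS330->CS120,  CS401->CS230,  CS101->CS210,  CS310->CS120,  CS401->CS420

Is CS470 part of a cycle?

CS470 is on a cycle iff CS470 can reach itself via ≥1 edge.
CS470 → CS330 → CS120 → CS470 — yes.

Yes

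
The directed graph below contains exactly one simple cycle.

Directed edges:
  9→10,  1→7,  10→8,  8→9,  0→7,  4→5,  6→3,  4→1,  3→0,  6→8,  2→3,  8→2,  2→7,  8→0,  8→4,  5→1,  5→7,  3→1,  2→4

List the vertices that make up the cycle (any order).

8, 9, 10

DFS with gray/black marking from 8:
8 gray
  2 gray
    3 gray
      1 gray
        7 gray
        7 black
      1 black
      0 gray
        0→7: 7 black — skip
      0 black
    3 black
    2→7: 7 black — skip
    4 gray
      5 gray
        5→1: 1 black — skip
        5→7: 7 black — skip
      5 black
      4→1: 1 black — skip
    4 black
  2 black
  8→0: 0 black — skip
  9 gray
    10 gray
      10→8: 8 is gray → back edge
Back edge closes the cycle 8 → 9 → 10 → 8; its vertices are {8, 9, 10}.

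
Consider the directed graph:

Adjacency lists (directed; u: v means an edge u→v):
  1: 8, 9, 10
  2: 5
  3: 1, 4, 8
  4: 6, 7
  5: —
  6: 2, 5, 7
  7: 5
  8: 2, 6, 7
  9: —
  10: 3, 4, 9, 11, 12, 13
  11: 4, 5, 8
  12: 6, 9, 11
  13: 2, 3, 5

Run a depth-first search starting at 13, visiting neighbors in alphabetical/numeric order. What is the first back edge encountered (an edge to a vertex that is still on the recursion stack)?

10->3

DFS from 13 (visiting neighbors in alphabetical/numeric order); mark gray on enter, black on exit:
13 gray
  2 gray
    5 gray
    5 black
  2 black
  3 gray
    1 gray
      8 gray
        8→2: 2 black — skip
        6 gray
          6→2: 2 black — skip
          6→5: 5 black — skip
          7 gray
            7→5: 5 black — skip
          7 black
        6 black
        8→7: 7 black — skip
      8 black
      9 gray
      9 black
      10 gray
        10→3: 3 is gray → back edge
First back edge: 10 → 3.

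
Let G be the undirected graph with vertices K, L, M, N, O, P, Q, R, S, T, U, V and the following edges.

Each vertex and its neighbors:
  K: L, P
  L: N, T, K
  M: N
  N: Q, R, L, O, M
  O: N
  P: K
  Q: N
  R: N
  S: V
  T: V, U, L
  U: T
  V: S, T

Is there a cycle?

No

DFS, tracking each vertex's parent; an edge to a visited non-parent vertex closes a cycle.
Start from S:
visit S (parent –)
  visit V (parent S)
    V–S: parent, skip
    visit T (parent V)
      T–V: parent, skip
      visit U (parent T)
        U–T: parent, skip
      visit L (parent T)
        visit N (parent L)
          visit Q (parent N)
            Q–N: parent, skip
          visit R (parent N)
            R–N: parent, skip
          N–L: parent, skip
          visit O (parent N)
            O–N: parent, skip
          visit M (parent N)
            M–N: parent, skip
        L–T: parent, skip
        visit K (parent L)
          K–L: parent, skip
          visit P (parent K)
            P–K: parent, skip
No non-parent visited neighbor found — the graph is a forest.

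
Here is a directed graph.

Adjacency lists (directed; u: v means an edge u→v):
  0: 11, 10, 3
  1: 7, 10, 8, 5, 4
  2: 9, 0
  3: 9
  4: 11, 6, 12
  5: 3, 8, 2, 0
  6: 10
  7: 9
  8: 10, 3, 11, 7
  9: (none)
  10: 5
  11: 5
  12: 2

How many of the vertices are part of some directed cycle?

A vertex is on a directed cycle iff it belongs to a strongly connected component of size ≥ 2 (or has a self-loop).
The vertices on cycles are {0, 2, 5, 8, 10, 11} — 6 in total.

6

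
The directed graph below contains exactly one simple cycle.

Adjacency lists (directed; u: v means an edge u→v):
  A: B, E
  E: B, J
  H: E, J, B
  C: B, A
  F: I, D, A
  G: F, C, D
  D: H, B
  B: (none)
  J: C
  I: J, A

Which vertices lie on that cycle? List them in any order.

A, C, E, J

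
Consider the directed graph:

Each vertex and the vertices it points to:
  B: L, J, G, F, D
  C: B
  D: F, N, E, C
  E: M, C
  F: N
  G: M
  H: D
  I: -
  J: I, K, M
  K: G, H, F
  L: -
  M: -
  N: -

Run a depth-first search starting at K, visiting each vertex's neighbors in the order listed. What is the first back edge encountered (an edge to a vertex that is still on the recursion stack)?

DFS from K (visiting each vertex's neighbors in the order listed); mark gray on enter, black on exit:
K gray
  G gray
    M gray
    M black
  G black
  H gray
    D gray
      F gray
        N gray
        N black
      F black
      D→N: N black — skip
      E gray
        E→M: M black — skip
        C gray
          B gray
            L gray
            L black
            J gray
              I gray
              I black
              J→K: K is gray → back edge
First back edge: J → K.

J->K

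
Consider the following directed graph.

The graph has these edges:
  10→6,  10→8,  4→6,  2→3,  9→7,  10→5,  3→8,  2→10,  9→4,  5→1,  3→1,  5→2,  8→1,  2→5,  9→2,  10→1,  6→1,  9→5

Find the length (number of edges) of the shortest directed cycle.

For each vertex v, BFS finds the shortest path from v back to v.
The shortest such closed walk is 5 → 2 → 5, length 2.

2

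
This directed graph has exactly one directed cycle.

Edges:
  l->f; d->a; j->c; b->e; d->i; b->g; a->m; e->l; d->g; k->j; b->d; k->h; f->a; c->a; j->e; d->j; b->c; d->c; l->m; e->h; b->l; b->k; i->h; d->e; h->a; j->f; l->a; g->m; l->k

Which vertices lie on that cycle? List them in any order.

e, j, k, l

DFS with gray/black marking from j:
j gray
  c gray
    a gray
      m gray
      m black
    a black
  c black
  f gray
    f→a: a black — skip
  f black
  e gray
    h gray
      h→a: a black — skip
    h black
    l gray
      l→m: m black — skip
      k gray
        k→j: j is gray → back edge
Back edge closes the cycle j → e → l → k → j; its vertices are {e, j, k, l}.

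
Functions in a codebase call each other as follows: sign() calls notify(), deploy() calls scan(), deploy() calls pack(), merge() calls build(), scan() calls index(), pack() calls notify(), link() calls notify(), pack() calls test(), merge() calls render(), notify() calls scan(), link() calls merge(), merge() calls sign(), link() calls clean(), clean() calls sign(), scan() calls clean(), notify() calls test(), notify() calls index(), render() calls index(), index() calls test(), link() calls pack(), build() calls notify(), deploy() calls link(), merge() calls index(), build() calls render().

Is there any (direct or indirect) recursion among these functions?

Yes

DFS with white/gray/black marking, starting from clean:
clean gray
  sign gray
    notify gray
      index gray
        test gray
        test black
      index black
      notify→test: test black — skip
      scan gray
        scan→index: index black — skip
        scan→clean: clean is gray → back edge
Back edge found, so a cycle exists: clean → sign → notify → scan → clean.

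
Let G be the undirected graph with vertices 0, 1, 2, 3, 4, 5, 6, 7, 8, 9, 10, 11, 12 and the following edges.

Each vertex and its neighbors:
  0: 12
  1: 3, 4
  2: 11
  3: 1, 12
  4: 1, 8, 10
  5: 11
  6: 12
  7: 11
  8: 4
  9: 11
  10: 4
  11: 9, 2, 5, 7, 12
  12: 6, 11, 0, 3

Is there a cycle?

No

DFS, tracking each vertex's parent; an edge to a visited non-parent vertex closes a cycle.
Start from 4:
visit 4 (parent –)
  visit 1 (parent 4)
    visit 3 (parent 1)
      3–1: parent, skip
      visit 12 (parent 3)
        visit 6 (parent 12)
          6–12: parent, skip
        visit 11 (parent 12)
          visit 9 (parent 11)
            9–11: parent, skip
          visit 2 (parent 11)
            2–11: parent, skip
          visit 5 (parent 11)
            5–11: parent, skip
          visit 7 (parent 11)
            7–11: parent, skip
          11–12: parent, skip
        visit 0 (parent 12)
          0–12: parent, skip
        12–3: parent, skip
    1–4: parent, skip
  visit 8 (parent 4)
    8–4: parent, skip
  visit 10 (parent 4)
    10–4: parent, skip
No non-parent visited neighbor found — the graph is a forest.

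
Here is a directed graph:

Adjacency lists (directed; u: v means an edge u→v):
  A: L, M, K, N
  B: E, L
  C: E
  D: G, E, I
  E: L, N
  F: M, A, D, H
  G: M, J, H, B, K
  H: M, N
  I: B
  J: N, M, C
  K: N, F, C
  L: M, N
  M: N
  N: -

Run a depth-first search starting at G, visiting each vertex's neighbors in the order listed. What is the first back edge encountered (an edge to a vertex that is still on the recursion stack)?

A→K

DFS from G (visiting each vertex's neighbors in the order listed); mark gray on enter, black on exit:
G gray
  M gray
    N gray
    N black
  M black
  J gray
    J→N: N black — skip
    J→M: M black — skip
    C gray
      E gray
        L gray
          L→M: M black — skip
          L→N: N black — skip
        L black
        E→N: N black — skip
      E black
    C black
  J black
  H gray
    H→M: M black — skip
    H→N: N black — skip
  H black
  B gray
    B→E: E black — skip
    B→L: L black — skip
  B black
  K gray
    K→N: N black — skip
    F gray
      F→M: M black — skip
      A gray
        A→L: L black — skip
        A→M: M black — skip
        A→K: K is gray → back edge
First back edge: A → K.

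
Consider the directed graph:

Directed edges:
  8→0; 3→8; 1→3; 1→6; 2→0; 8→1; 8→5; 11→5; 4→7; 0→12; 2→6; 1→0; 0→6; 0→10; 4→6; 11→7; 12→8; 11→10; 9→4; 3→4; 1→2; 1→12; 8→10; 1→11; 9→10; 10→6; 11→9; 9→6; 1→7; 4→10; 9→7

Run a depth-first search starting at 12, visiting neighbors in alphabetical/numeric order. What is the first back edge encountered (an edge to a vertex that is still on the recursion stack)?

DFS from 12 (visiting neighbors in alphabetical/numeric order); mark gray on enter, black on exit:
12 gray
  8 gray
    0 gray
      6 gray
      6 black
      10 gray
        10→6: 6 black — skip
      10 black
      0→12: 12 is gray → back edge
First back edge: 0 → 12.

0->12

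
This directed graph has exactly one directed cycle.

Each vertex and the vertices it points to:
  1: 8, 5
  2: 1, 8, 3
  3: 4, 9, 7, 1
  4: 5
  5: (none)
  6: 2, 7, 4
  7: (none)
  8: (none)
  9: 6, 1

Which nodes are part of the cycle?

2, 3, 6, 9

DFS with gray/black marking from 6:
6 gray
  2 gray
    1 gray
      8 gray
      8 black
      5 gray
      5 black
    1 black
    2→8: 8 black — skip
    3 gray
      4 gray
        4→5: 5 black — skip
      4 black
      9 gray
        9→6: 6 is gray → back edge
Back edge closes the cycle 6 → 2 → 3 → 9 → 6; its vertices are {2, 3, 6, 9}.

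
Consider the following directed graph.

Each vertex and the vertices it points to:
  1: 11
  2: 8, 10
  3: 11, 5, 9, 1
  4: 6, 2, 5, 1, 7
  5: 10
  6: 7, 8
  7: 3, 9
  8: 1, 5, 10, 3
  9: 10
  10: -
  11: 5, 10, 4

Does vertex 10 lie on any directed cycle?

10 lies on a cycle iff there is a path from 10 back to itself.
Exploring from 10, it never reaches itself; equivalently, its strongly connected component is a singleton.

No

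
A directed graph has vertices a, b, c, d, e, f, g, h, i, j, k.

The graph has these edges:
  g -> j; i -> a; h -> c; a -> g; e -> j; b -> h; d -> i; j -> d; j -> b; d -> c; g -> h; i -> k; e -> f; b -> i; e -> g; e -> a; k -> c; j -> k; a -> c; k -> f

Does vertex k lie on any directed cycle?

k lies on a cycle iff there is a path from k back to itself.
Exploring from k, it never reaches itself; equivalently, its strongly connected component is a singleton.

No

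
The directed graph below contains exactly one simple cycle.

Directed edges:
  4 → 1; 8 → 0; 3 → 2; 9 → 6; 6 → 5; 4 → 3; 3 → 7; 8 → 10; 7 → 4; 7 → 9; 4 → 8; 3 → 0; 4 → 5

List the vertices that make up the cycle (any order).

3, 4, 7

DFS with gray/black marking from 4:
4 gray
  1 gray
  1 black
  3 gray
    7 gray
      7→4: 4 is gray → back edge
Back edge closes the cycle 4 → 3 → 7 → 4; its vertices are {3, 4, 7}.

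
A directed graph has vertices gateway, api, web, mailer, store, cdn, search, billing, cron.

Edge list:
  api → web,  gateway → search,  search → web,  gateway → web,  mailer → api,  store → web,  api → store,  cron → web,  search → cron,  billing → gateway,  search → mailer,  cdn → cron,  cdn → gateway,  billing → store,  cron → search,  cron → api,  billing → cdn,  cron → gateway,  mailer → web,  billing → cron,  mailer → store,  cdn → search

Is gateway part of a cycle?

Yes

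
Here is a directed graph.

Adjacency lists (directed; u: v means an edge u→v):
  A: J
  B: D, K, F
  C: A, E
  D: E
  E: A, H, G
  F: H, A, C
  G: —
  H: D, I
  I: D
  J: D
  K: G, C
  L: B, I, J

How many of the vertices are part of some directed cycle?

6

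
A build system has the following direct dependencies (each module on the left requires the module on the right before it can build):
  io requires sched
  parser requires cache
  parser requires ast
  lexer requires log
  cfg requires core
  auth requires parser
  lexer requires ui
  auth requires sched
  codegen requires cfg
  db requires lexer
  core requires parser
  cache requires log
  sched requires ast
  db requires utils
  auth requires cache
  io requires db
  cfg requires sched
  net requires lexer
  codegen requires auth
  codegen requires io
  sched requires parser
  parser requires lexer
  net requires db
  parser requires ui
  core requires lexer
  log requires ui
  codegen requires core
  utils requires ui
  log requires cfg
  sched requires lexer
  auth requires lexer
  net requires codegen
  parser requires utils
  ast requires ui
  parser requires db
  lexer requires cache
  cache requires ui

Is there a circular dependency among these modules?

Yes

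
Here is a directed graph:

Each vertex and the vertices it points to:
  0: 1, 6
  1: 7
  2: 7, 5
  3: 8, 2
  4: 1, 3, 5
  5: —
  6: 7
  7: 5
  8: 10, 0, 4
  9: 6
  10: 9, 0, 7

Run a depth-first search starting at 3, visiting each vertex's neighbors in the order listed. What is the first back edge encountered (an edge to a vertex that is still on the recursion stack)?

4→3

DFS from 3 (visiting each vertex's neighbors in the order listed); mark gray on enter, black on exit:
3 gray
  8 gray
    10 gray
      9 gray
        6 gray
          7 gray
            5 gray
            5 black
          7 black
        6 black
      9 black
      0 gray
        1 gray
          1→7: 7 black — skip
        1 black
        0→6: 6 black — skip
      0 black
      10→7: 7 black — skip
    10 black
    8→0: 0 black — skip
    4 gray
      4→1: 1 black — skip
      4→3: 3 is gray → back edge
First back edge: 4 → 3.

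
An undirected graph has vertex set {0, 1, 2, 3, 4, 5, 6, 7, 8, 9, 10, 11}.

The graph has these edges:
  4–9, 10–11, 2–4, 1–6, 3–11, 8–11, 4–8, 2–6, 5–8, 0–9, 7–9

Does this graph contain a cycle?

DFS, tracking each vertex's parent; an edge to a visited non-parent vertex closes a cycle.
Start from 9:
visit 9 (parent –)
  visit 0 (parent 9)
    0–9: parent, skip
  visit 7 (parent 9)
    7–9: parent, skip
  visit 4 (parent 9)
    visit 8 (parent 4)
      visit 5 (parent 8)
        5–8: parent, skip
      visit 11 (parent 8)
        visit 10 (parent 11)
          10–11: parent, skip
        11–8: parent, skip
        visit 3 (parent 11)
          3–11: parent, skip
      8–4: parent, skip
    4–9: parent, skip
    visit 2 (parent 4)
      2–4: parent, skip
      visit 6 (parent 2)
        6–2: parent, skip
        visit 1 (parent 6)
          1–6: parent, skip
No non-parent visited neighbor found — the graph is a forest.

No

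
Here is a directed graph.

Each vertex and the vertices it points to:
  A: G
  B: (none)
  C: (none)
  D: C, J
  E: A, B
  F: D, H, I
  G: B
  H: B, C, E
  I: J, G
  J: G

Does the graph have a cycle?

DFS with white/gray/black marking, starting from G:
G gray
  B gray
  B black
G black
A gray
  A→G: G black — skip
A black
C gray
C black
D gray
  D→C: C black — skip
  J gray
    J→G: G black — skip
  J black
D black
E gray
  E→A: A black — skip
  E→B: B black — skip
E black
F gray
  F→D: D black — skip
  H gray
    H→B: B black — skip
    H→C: C black — skip
    H→E: E black — skip
  H black
  I gray
    I→J: J black — skip
    I→G: G black — skip
  I black
F black
Every edge goes to a white or black vertex — no back edge, so the graph is acyclic.

No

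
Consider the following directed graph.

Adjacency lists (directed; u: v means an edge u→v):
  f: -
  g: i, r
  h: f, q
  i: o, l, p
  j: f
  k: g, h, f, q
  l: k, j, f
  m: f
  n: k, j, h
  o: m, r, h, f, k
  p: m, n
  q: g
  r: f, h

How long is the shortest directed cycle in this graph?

4

For each vertex v, BFS finds the shortest path from v back to v.
The shortest such closed walk is i → o → k → g → i, length 4.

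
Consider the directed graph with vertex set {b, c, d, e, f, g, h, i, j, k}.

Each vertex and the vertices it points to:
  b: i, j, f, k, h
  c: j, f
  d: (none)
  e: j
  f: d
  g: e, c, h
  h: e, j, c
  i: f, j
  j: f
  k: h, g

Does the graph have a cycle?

DFS with white/gray/black marking, starting from b:
b gray
  i gray
    f gray
      d gray
      d black
    f black
    j gray
      j→f: f black — skip
    j black
  i black
  b→j: j black — skip
  b→f: f black — skip
  k gray
    h gray
      e gray
        e→j: j black — skip
      e black
      h→j: j black — skip
      c gray
        c→j: j black — skip
        c→f: f black — skip
      c black
    h black
    g gray
      g→e: e black — skip
      g→c: c black — skip
      g→h: h black — skip
    g black
  k black
  b→h: h black — skip
b black
Every edge goes to a white or black vertex — no back edge, so the graph is acyclic.

No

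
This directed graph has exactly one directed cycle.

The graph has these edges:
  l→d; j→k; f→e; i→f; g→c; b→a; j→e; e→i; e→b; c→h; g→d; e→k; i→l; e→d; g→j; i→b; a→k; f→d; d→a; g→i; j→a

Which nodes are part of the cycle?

DFS with gray/black marking from i:
i gray
  b gray
    a gray
      k gray
      k black
    a black
  b black
  l gray
    d gray
      d→a: a black — skip
    d black
  l black
  f gray
    f→d: d black — skip
    e gray
      e→d: d black — skip
      e→i: i is gray → back edge
Back edge closes the cycle i → f → e → i; its vertices are {e, f, i}.

e, f, i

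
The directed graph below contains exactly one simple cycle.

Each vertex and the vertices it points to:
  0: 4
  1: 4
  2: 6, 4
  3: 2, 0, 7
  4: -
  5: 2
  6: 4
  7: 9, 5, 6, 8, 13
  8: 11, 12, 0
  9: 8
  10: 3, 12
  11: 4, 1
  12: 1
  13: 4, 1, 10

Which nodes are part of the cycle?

3, 7, 10, 13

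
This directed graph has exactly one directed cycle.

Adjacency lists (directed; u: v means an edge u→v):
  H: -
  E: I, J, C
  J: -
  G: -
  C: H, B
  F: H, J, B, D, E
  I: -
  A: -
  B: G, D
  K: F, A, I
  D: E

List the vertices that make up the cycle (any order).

B, C, D, E

DFS with gray/black marking from E:
E gray
  I gray
  I black
  J gray
  J black
  C gray
    H gray
    H black
    B gray
      G gray
      G black
      D gray
        D→E: E is gray → back edge
Back edge closes the cycle E → C → B → D → E; its vertices are {B, C, D, E}.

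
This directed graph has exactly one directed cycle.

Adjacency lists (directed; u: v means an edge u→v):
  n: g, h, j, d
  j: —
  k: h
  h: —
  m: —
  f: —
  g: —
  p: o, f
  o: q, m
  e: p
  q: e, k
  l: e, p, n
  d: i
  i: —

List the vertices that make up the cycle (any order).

DFS with gray/black marking from e:
e gray
  p gray
    o gray
      q gray
        q→e: e is gray → back edge
Back edge closes the cycle e → p → o → q → e; its vertices are {e, o, p, q}.

e, o, p, q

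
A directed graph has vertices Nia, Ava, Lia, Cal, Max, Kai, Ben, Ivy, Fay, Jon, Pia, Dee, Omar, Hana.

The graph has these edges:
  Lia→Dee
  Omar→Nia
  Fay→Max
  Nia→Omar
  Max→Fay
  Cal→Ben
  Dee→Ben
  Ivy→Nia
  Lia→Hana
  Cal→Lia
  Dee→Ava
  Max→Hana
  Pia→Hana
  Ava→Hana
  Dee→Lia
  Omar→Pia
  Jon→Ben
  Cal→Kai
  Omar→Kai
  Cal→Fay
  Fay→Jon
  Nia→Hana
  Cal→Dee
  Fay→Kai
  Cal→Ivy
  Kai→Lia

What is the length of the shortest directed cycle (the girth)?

2

For each vertex v, BFS finds the shortest path from v back to v.
The shortest such closed walk is Fay → Max → Fay, length 2.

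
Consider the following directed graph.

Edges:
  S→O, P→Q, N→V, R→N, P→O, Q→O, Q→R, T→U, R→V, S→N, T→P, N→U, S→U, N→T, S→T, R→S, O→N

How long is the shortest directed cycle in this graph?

4

For each vertex v, BFS finds the shortest path from v back to v.
The shortest such closed walk is T → P → O → N → T, length 4.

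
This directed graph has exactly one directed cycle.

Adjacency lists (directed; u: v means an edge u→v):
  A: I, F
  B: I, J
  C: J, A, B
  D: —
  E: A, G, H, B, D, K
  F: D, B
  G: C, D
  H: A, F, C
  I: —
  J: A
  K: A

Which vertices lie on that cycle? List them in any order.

DFS with gray/black marking from F:
F gray
  D gray
  D black
  B gray
    I gray
    I black
    J gray
      A gray
        A→I: I black — skip
        A→F: F is gray → back edge
Back edge closes the cycle F → B → J → A → F; its vertices are {A, B, F, J}.

A, B, F, J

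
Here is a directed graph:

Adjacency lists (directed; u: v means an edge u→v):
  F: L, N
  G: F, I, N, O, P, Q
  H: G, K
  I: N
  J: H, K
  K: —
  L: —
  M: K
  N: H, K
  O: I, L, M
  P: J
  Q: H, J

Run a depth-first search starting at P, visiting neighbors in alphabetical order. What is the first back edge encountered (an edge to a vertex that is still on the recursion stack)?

DFS from P (visiting neighbors in alphabetical order); mark gray on enter, black on exit:
P gray
  J gray
    H gray
      G gray
        F gray
          L gray
          L black
          N gray
            N→H: H is gray → back edge
First back edge: N → H.

N→H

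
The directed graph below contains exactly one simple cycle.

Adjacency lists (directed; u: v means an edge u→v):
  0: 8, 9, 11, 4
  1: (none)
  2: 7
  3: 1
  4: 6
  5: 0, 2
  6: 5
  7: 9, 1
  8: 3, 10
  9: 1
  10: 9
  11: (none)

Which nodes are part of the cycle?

0, 4, 5, 6

DFS with gray/black marking from 5:
5 gray
  0 gray
    8 gray
      3 gray
        1 gray
        1 black
      3 black
      10 gray
        9 gray
          9→1: 1 black — skip
        9 black
      10 black
    8 black
    0→9: 9 black — skip
    11 gray
    11 black
    4 gray
      6 gray
        6→5: 5 is gray → back edge
Back edge closes the cycle 5 → 0 → 4 → 6 → 5; its vertices are {0, 4, 5, 6}.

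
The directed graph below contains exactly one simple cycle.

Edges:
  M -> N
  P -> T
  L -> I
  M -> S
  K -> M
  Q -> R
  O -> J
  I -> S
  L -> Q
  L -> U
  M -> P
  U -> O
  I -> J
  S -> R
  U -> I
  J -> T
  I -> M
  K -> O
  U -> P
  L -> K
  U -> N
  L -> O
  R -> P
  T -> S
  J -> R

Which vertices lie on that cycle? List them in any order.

P, R, S, T

DFS with gray/black marking from P:
P gray
  T gray
    S gray
      R gray
        R→P: P is gray → back edge
Back edge closes the cycle P → T → S → R → P; its vertices are {P, R, S, T}.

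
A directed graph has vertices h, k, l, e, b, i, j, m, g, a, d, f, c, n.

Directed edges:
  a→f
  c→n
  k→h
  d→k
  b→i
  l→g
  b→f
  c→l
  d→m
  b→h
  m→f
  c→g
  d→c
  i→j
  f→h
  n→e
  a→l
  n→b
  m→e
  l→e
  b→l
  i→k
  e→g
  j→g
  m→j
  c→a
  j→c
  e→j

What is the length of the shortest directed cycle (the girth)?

4

For each vertex v, BFS finds the shortest path from v back to v.
The shortest such closed walk is c → n → e → j → c, length 4.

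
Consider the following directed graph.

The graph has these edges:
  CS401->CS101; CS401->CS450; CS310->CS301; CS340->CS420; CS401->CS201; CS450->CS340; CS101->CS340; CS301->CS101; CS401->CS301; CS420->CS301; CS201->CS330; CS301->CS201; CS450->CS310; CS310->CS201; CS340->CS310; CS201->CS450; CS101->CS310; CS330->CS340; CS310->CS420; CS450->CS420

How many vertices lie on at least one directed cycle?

8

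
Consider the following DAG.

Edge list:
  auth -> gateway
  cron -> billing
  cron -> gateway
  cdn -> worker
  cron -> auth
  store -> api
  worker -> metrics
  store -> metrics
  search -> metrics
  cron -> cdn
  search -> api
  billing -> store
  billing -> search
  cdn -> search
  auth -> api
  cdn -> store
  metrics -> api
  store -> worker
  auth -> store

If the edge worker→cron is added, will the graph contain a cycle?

Yes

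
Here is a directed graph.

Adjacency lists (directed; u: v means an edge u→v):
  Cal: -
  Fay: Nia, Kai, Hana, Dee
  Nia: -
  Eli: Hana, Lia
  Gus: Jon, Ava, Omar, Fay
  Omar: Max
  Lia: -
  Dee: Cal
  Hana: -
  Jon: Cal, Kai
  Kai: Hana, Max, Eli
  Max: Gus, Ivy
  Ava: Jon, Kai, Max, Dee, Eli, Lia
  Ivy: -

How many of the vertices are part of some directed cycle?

A vertex is on a directed cycle iff it belongs to a strongly connected component of size ≥ 2 (or has a self-loop).
The vertices on cycles are {Ava, Fay, Gus, Jon, Kai, Max, Omar} — 7 in total.

7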